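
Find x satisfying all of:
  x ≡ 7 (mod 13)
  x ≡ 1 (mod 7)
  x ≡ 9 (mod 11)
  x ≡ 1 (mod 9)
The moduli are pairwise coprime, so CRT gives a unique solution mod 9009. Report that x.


Product of moduli M = 13 · 7 · 11 · 9 = 9009.
Merge one congruence at a time:
  Start: x ≡ 7 (mod 13).
  Combine with x ≡ 1 (mod 7); new modulus lcm = 91.
    Write x = 7 + 13·t and substitute into x ≡ 1 (mod 7): 13·t ≡ 1 − 7 = -6 (mod 7).
    Reduce coefficients mod 7: 6·t ≡ 1 (mod 7).
    The inverse of 6 mod 7 is 6 (since 6·6 = 36 = 5·7 + 1), so t ≡ 6·1 = 6 ≡ 6 (mod 7).
    Then x = 7 + 13·6 = 85, valid modulo lcm(13, 7) = 91: x ≡ 85 (mod 91).
  Combine with x ≡ 9 (mod 11); new modulus lcm = 1001.
    Write x = 85 + 91·t and substitute into x ≡ 9 (mod 11): 91·t ≡ 9 − 85 = -76 (mod 11).
    Reduce coefficients mod 11: 3·t ≡ 1 (mod 11).
    The inverse of 3 mod 11 is 4 (since 3·4 = 12 = 1·11 + 1), so t ≡ 4·1 = 4 ≡ 4 (mod 11).
    Then x = 85 + 91·4 = 449, valid modulo lcm(91, 11) = 1001: x ≡ 449 (mod 1001).
  Combine with x ≡ 1 (mod 9); new modulus lcm = 9009.
    Write x = 449 + 1001·t and substitute into x ≡ 1 (mod 9): 1001·t ≡ 1 − 449 = -448 (mod 9).
    Reduce coefficients mod 9: 2·t ≡ 2 (mod 9).
    The inverse of 2 mod 9 is 5 (since 2·5 = 10 = 1·9 + 1), so t ≡ 5·2 = 10 ≡ 1 (mod 9).
    Then x = 449 + 1001·1 = 1450, valid modulo lcm(1001, 9) = 9009: x ≡ 1450 (mod 9009).
Verify against each original: 1450 mod 13 = 7, 1450 mod 7 = 1, 1450 mod 11 = 9, 1450 mod 9 = 1.

x ≡ 1450 (mod 9009).


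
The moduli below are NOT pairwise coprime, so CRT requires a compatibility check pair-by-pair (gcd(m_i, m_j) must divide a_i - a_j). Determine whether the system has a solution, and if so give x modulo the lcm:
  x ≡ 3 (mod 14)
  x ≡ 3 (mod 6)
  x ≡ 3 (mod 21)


Moduli 14, 6, 21 are not pairwise coprime, so CRT works modulo lcm(m_i) when all pairwise compatibility conditions hold.
Pairwise compatibility: gcd(m_i, m_j) must divide a_i - a_j for every pair.
Merge one congruence at a time:
  Start: x ≡ 3 (mod 14).
  Combine with x ≡ 3 (mod 6): gcd(14, 6) = 2; 3 - 3 = 0, which IS divisible by 2, so compatible.
    Write x = 3 + 14·t and substitute into x ≡ 3 (mod 6): 14·t ≡ 3 − 3 = 0 (mod 6).
    Divide the congruence (and modulus) by g = 2: 7·t ≡ 0 (mod 3).
    Reduce coefficients mod 3: 1·t ≡ 0 (mod 3).
    So t ≡ 0 (mod 3).
    Then x = 3 + 14·0 = 3, valid modulo lcm(14, 6) = 42: x ≡ 3 (mod 42).
  Combine with x ≡ 3 (mod 21): gcd(42, 21) = 21; 3 - 3 = 0, which IS divisible by 21, so compatible.
    Write x = 3 + 42·t and substitute into x ≡ 3 (mod 21): 42·t ≡ 3 − 3 = 0 (mod 21).
    Divide the congruence (and modulus) by g = 21: 2·t ≡ 0 (mod 1).
    Modulo 1 every t works; take t = 0.
    Then x = 3 + 42·0 = 3, valid modulo lcm(42, 21) = 42: x ≡ 3 (mod 42).
Verify: 3 mod 14 = 3, 3 mod 6 = 3, 3 mod 21 = 3.

x ≡ 3 (mod 42).


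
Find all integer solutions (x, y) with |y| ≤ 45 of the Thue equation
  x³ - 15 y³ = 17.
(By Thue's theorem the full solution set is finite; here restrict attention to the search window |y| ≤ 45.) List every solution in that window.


The equation is x³ - 15y³ = 17. For fixed y, x³ = 15·y³ + 17, so a solution requires the RHS to be a perfect cube.
Strategy: iterate y from -45 to 45, compute RHS = 15·y³ + 17, and check whether it is a (positive or negative) perfect cube.
Check small values of y:
  y = 0: RHS = 17 is not a perfect cube.
  y = 1: RHS = 32 is not a perfect cube.
  y = -1: RHS = 2 is not a perfect cube.
  y = 2: RHS = 137 is not a perfect cube.
  y = -2: RHS = -103 is not a perfect cube.
  y = 3: RHS = 422 is not a perfect cube.
  y = -3: RHS = -388 is not a perfect cube.
Continuing the search up to |y| = 45 finds no solutions either.
No (x, y) in the scanned range satisfies the equation.

No integer solutions with |y| ≤ 45.


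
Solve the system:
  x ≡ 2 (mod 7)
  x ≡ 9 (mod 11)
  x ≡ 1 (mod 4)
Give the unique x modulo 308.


Moduli 7, 11, 4 are pairwise coprime; by CRT there is a unique solution modulo M = 7 · 11 · 4 = 308.
Solve pairwise, accumulating the modulus:
  Start with x ≡ 2 (mod 7).
  Combine with x ≡ 9 (mod 11): since gcd(7, 11) = 1, we get a unique residue mod 77.
    Write x = 2 + 7·t and substitute into x ≡ 9 (mod 11): 7·t ≡ 9 − 2 = 7 (mod 11).
    The inverse of 7 mod 11 is 8 (since 7·8 = 56 = 5·11 + 1), so t ≡ 8·7 = 56 ≡ 1 (mod 11).
    Then x = 2 + 7·1 = 9, valid modulo lcm(7, 11) = 77: x ≡ 9 (mod 77).
  Combine with x ≡ 1 (mod 4): since gcd(77, 4) = 1, we get a unique residue mod 308.
    Write x = 9 + 77·t and substitute into x ≡ 1 (mod 4): 77·t ≡ 1 − 9 = -8 (mod 4).
    Reduce coefficients mod 4: 1·t ≡ 0 (mod 4).
    So t ≡ 0 (mod 4).
    Then x = 9 + 77·0 = 9, valid modulo lcm(77, 4) = 308: x ≡ 9 (mod 308).
Verify: 9 mod 7 = 2 ✓, 9 mod 11 = 9 ✓, 9 mod 4 = 1 ✓.

x ≡ 9 (mod 308).


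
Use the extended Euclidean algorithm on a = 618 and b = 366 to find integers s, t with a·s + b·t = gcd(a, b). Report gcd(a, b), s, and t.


Euclidean algorithm on (618, 366) — divide until remainder is 0:
  618 = 1 · 366 + 252
  366 = 1 · 252 + 114
  252 = 2 · 114 + 24
  114 = 4 · 24 + 18
  24 = 1 · 18 + 6
  18 = 3 · 6 + 0
gcd(618, 366) = 6.
Track Bezout coefficients alongside the remainders: start with r₀ = 618 = a·1 + b·0 (s = 1, t = 0) and r₁ = 366 = a·0 + b·1 (s = 0, t = 1); each new remainder r_{k+1} = r_{k-1} − q_k·r_k inherits s_{k+1} = s_{k-1} − q_k·s_k, t_{k+1} = t_{k-1} − q_k·t_k, so r_k = a·s_k + b·t_k at every step:
  q = 1: r = 252, s = 1 − 1·0 = 1, t = 0 − 1·1 = -1  (check: 618·1 + 366·(-1) = 252)
  q = 1: r = 114, s = 0 − 1·1 = -1, t = 1 − 1·(-1) = 2  (check: 618·(-1) + 366·2 = 114)
  q = 2: r = 24, s = 1 − 2·(-1) = 3, t = -1 − 2·2 = -5  (check: 618·3 + 366·(-5) = 24)
  q = 4: r = 18, s = -1 − 4·3 = -13, t = 2 − 4·(-5) = 22  (check: 618·(-13) + 366·22 = 18)
  q = 1: r = 6, s = 3 − 1·(-13) = 16, t = -5 − 1·22 = -27  (check: 618·16 + 366·(-27) = 6)
The row with r = 6 (the gcd) gives the Bezout coefficients s = 16, t = -27.
Result: 618 · (16) + 366 · (-27) = 6.

gcd(618, 366) = 6; s = 16, t = -27 (check: 618·16 + 366·(-27) = 6).


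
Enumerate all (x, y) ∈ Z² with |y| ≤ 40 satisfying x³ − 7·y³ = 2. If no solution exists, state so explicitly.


The equation is x³ - 7y³ = 2. For fixed y, x³ = 7·y³ + 2, so a solution requires the RHS to be a perfect cube.
Strategy: iterate y from -40 to 40, compute RHS = 7·y³ + 2, and check whether it is a (positive or negative) perfect cube.
Check small values of y:
  y = 0: RHS = 2 is not a perfect cube.
  y = 1: RHS = 9 is not a perfect cube.
  y = -1: RHS = -5 is not a perfect cube.
  y = 2: RHS = 58 is not a perfect cube.
  y = -2: RHS = -54 is not a perfect cube.
  y = 3: RHS = 191 is not a perfect cube.
  y = -3: RHS = -187 is not a perfect cube.
Continuing the search up to |y| = 40 finds no solutions either.
No (x, y) in the scanned range satisfies the equation.

No integer solutions with |y| ≤ 40.


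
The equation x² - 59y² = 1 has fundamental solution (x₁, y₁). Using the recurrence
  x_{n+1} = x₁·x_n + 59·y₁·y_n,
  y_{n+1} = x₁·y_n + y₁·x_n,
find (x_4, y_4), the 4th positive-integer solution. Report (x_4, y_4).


Step 1: Find the fundamental solution (x₁, y₁) of x² - 59y² = 1.
  Expand √59 as a continued fraction. a₀ = ⌊√59⌋ = 7; iterate m_{k+1} = d_k·a_k − m_k, d_{k+1} = (59 − m_{k+1}²)/d_k, a_{k+1} = ⌊(a₀ + m_{k+1})/d_{k+1}⌋ (starting m₀ = 0, d₀ = 1), with convergents p_k = a_k·p_{k-1} + p_{k-2}, q_k = a_k·q_{k-1} + q_{k-2} (p₋₁ = 1, q₋₁ = 0):
  k = 0: a₀ = 7; p₀/q₀ = 7/1; p₀² − 59·q₀² = 49 − 59 = -10.
  k = 1: m = 7, d = 10, a = ⌊(7 + 7)/10⌋ = 1; p/q = (1·7 + 1)/(1·1 + 0) = 8/1; p² − 59·q² = 64 − 59 = 5.
  k = 2: m = 3, d = 5, a = ⌊(7 + 3)/5⌋ = 2; p/q = (2·8 + 7)/(2·1 + 1) = 23/3; p² − 59·q² = 529 − 531 = -2.
  k = 3: m = 7, d = 2, a = ⌊(7 + 7)/2⌋ = 7; p/q = (7·23 + 8)/(7·3 + 1) = 169/22; p² − 59·q² = 28561 − 28556 = 5.
  k = 4: m = 7, d = 5, a = ⌊(7 + 7)/5⌋ = 2; p/q = (2·169 + 23)/(2·22 + 3) = 361/47; p² − 59·q² = 130321 − 130331 = -10.
  k = 5: m = 3, d = 10, a = ⌊(7 + 3)/10⌋ = 1; p/q = (1·361 + 169)/(1·47 + 22) = 530/69; p² − 59·q² = 280900 − 280899 = 1.
  The first convergent with p² − 59·q² = 1 gives the fundamental solution (x₁, y₁) = (530, 69).
Step 2: Apply the recurrence (x_{n+1}, y_{n+1}) = (x₁x_n + 59y₁y_n, x₁y_n + y₁x_n) repeatedly.
  From (x_1, y_1) = (530, 69): x_2 = 530·530 + 59·69·69 = 561799; y_2 = 530·69 + 69·530 = 73140.
  From (x_2, y_2) = (561799, 73140): x_3 = 530·561799 + 59·69·73140 = 595506410; y_3 = 530·73140 + 69·561799 = 77528331.
  From (x_3, y_3) = (595506410, 77528331): x_4 = 530·595506410 + 59·69·77528331 = 631236232801; y_4 = 530·77528331 + 69·595506410 = 82179957720.
Step 3: Verify x_4² - 59·y_4² = 398459181600798268305601 - 398459181600798268305600 = 1 (should be 1). ✓

(x_1, y_1) = (530, 69); (x_4, y_4) = (631236232801, 82179957720).


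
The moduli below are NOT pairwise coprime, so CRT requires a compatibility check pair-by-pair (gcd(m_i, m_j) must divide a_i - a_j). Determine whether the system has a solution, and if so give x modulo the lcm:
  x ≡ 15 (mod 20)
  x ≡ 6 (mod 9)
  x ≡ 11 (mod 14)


Moduli 20, 9, 14 are not pairwise coprime, so CRT works modulo lcm(m_i) when all pairwise compatibility conditions hold.
Pairwise compatibility: gcd(m_i, m_j) must divide a_i - a_j for every pair.
Merge one congruence at a time:
  Start: x ≡ 15 (mod 20).
  Combine with x ≡ 6 (mod 9): gcd(20, 9) = 1; 6 - 15 = -9, which IS divisible by 1, so compatible.
    Write x = 15 + 20·t and substitute into x ≡ 6 (mod 9): 20·t ≡ 6 − 15 = -9 (mod 9).
    Reduce coefficients mod 9: 2·t ≡ 0 (mod 9).
    The inverse of 2 mod 9 is 5 (since 2·5 = 10 = 1·9 + 1), so t ≡ 5·0 = 0 ≡ 0 (mod 9).
    Then x = 15 + 20·0 = 15, valid modulo lcm(20, 9) = 180: x ≡ 15 (mod 180).
  Combine with x ≡ 11 (mod 14): gcd(180, 14) = 2; 11 - 15 = -4, which IS divisible by 2, so compatible.
    Write x = 15 + 180·t and substitute into x ≡ 11 (mod 14): 180·t ≡ 11 − 15 = -4 (mod 14).
    Divide the congruence (and modulus) by g = 2: 90·t ≡ -2 (mod 7).
    Reduce coefficients mod 7: 6·t ≡ 5 (mod 7).
    The inverse of 6 mod 7 is 6 (since 6·6 = 36 = 5·7 + 1), so t ≡ 6·5 = 30 ≡ 2 (mod 7).
    Then x = 15 + 180·2 = 375, valid modulo lcm(180, 14) = 1260: x ≡ 375 (mod 1260).
Verify: 375 mod 20 = 15, 375 mod 9 = 6, 375 mod 14 = 11.

x ≡ 375 (mod 1260).


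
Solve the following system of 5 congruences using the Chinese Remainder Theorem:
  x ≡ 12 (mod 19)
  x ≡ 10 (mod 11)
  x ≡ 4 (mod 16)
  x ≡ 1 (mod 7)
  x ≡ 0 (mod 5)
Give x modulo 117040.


Product of moduli M = 19 · 11 · 16 · 7 · 5 = 117040.
Merge one congruence at a time:
  Start: x ≡ 12 (mod 19).
  Combine with x ≡ 10 (mod 11); new modulus lcm = 209.
    Write x = 12 + 19·t and substitute into x ≡ 10 (mod 11): 19·t ≡ 10 − 12 = -2 (mod 11).
    Reduce coefficients mod 11: 8·t ≡ 9 (mod 11).
    The inverse of 8 mod 11 is 7 (since 8·7 = 56 = 5·11 + 1), so t ≡ 7·9 = 63 ≡ 8 (mod 11).
    Then x = 12 + 19·8 = 164, valid modulo lcm(19, 11) = 209: x ≡ 164 (mod 209).
  Combine with x ≡ 4 (mod 16); new modulus lcm = 3344.
    Write x = 164 + 209·t and substitute into x ≡ 4 (mod 16): 209·t ≡ 4 − 164 = -160 (mod 16).
    Reduce coefficients mod 16: 1·t ≡ 0 (mod 16).
    So t ≡ 0 (mod 16).
    Then x = 164 + 209·0 = 164, valid modulo lcm(209, 16) = 3344: x ≡ 164 (mod 3344).
  Combine with x ≡ 1 (mod 7); new modulus lcm = 23408.
    Write x = 164 + 3344·t and substitute into x ≡ 1 (mod 7): 3344·t ≡ 1 − 164 = -163 (mod 7).
    Reduce coefficients mod 7: 5·t ≡ 5 (mod 7).
    The inverse of 5 mod 7 is 3 (since 5·3 = 15 = 2·7 + 1), so t ≡ 3·5 = 15 ≡ 1 (mod 7).
    Then x = 164 + 3344·1 = 3508, valid modulo lcm(3344, 7) = 23408: x ≡ 3508 (mod 23408).
  Combine with x ≡ 0 (mod 5); new modulus lcm = 117040.
    Write x = 3508 + 23408·t and substitute into x ≡ 0 (mod 5): 23408·t ≡ 0 − 3508 = -3508 (mod 5).
    Reduce coefficients mod 5: 3·t ≡ 2 (mod 5).
    The inverse of 3 mod 5 is 2 (since 3·2 = 6 = 1·5 + 1), so t ≡ 2·2 = 4 ≡ 4 (mod 5).
    Then x = 3508 + 23408·4 = 97140, valid modulo lcm(23408, 5) = 117040: x ≡ 97140 (mod 117040).
Verify against each original: 97140 mod 19 = 12, 97140 mod 11 = 10, 97140 mod 16 = 4, 97140 mod 7 = 1, 97140 mod 5 = 0.

x ≡ 97140 (mod 117040).


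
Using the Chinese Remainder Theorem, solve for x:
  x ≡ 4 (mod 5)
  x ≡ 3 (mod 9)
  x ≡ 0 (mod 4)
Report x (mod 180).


Moduli 5, 9, 4 are pairwise coprime; by CRT there is a unique solution modulo M = 5 · 9 · 4 = 180.
Solve pairwise, accumulating the modulus:
  Start with x ≡ 4 (mod 5).
  Combine with x ≡ 3 (mod 9): since gcd(5, 9) = 1, we get a unique residue mod 45.
    Write x = 4 + 5·t and substitute into x ≡ 3 (mod 9): 5·t ≡ 3 − 4 = -1 (mod 9).
    Reduce coefficients mod 9: 5·t ≡ 8 (mod 9).
    The inverse of 5 mod 9 is 2 (since 5·2 = 10 = 1·9 + 1), so t ≡ 2·8 = 16 ≡ 7 (mod 9).
    Then x = 4 + 5·7 = 39, valid modulo lcm(5, 9) = 45: x ≡ 39 (mod 45).
  Combine with x ≡ 0 (mod 4): since gcd(45, 4) = 1, we get a unique residue mod 180.
    Write x = 39 + 45·t and substitute into x ≡ 0 (mod 4): 45·t ≡ 0 − 39 = -39 (mod 4).
    Reduce coefficients mod 4: 1·t ≡ 1 (mod 4).
    So t ≡ 1 (mod 4).
    Then x = 39 + 45·1 = 84, valid modulo lcm(45, 4) = 180: x ≡ 84 (mod 180).
Verify: 84 mod 5 = 4 ✓, 84 mod 9 = 3 ✓, 84 mod 4 = 0 ✓.

x ≡ 84 (mod 180).


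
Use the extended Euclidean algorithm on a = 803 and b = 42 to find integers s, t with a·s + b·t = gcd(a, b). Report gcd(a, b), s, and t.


Euclidean algorithm on (803, 42) — divide until remainder is 0:
  803 = 19 · 42 + 5
  42 = 8 · 5 + 2
  5 = 2 · 2 + 1
  2 = 2 · 1 + 0
gcd(803, 42) = 1.
Track Bezout coefficients alongside the remainders: start with r₀ = 803 = a·1 + b·0 (s = 1, t = 0) and r₁ = 42 = a·0 + b·1 (s = 0, t = 1); each new remainder r_{k+1} = r_{k-1} − q_k·r_k inherits s_{k+1} = s_{k-1} − q_k·s_k, t_{k+1} = t_{k-1} − q_k·t_k, so r_k = a·s_k + b·t_k at every step:
  q = 19: r = 5, s = 1 − 19·0 = 1, t = 0 − 19·1 = -19  (check: 803·1 + 42·(-19) = 5)
  q = 8: r = 2, s = 0 − 8·1 = -8, t = 1 − 8·(-19) = 153  (check: 803·(-8) + 42·153 = 2)
  q = 2: r = 1, s = 1 − 2·(-8) = 17, t = -19 − 2·153 = -325  (check: 803·17 + 42·(-325) = 1)
The row with r = 1 (the gcd) gives the Bezout coefficients s = 17, t = -325.
Result: 803 · (17) + 42 · (-325) = 1.

gcd(803, 42) = 1; s = 17, t = -325 (check: 803·17 + 42·(-325) = 1).


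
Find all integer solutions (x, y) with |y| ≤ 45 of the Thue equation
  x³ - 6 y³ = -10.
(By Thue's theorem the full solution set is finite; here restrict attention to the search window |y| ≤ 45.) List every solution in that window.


The equation is x³ - 6y³ = -10. For fixed y, x³ = 6·y³ − 10, so a solution requires the RHS to be a perfect cube.
Strategy: iterate y from -45 to 45, compute RHS = 6·y³ − 10, and check whether it is a (positive or negative) perfect cube.
Check small values of y:
  y = 0: RHS = -10 is not a perfect cube.
  y = 1: RHS = -4 is not a perfect cube.
  y = -1: RHS = -16 is not a perfect cube.
  y = 2: RHS = 38 is not a perfect cube.
  y = -2: RHS = -58 is not a perfect cube.
  y = 3: RHS = 152 is not a perfect cube.
  y = -3: RHS = -172 is not a perfect cube.
Continuing the search up to |y| = 45 finds no solutions either.
No (x, y) in the scanned range satisfies the equation.

No integer solutions with |y| ≤ 45.


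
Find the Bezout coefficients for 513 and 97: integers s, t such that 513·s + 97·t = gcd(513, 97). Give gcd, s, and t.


Euclidean algorithm on (513, 97) — divide until remainder is 0:
  513 = 5 · 97 + 28
  97 = 3 · 28 + 13
  28 = 2 · 13 + 2
  13 = 6 · 2 + 1
  2 = 2 · 1 + 0
gcd(513, 97) = 1.
Track Bezout coefficients alongside the remainders: start with r₀ = 513 = a·1 + b·0 (s = 1, t = 0) and r₁ = 97 = a·0 + b·1 (s = 0, t = 1); each new remainder r_{k+1} = r_{k-1} − q_k·r_k inherits s_{k+1} = s_{k-1} − q_k·s_k, t_{k+1} = t_{k-1} − q_k·t_k, so r_k = a·s_k + b·t_k at every step:
  q = 5: r = 28, s = 1 − 5·0 = 1, t = 0 − 5·1 = -5  (check: 513·1 + 97·(-5) = 28)
  q = 3: r = 13, s = 0 − 3·1 = -3, t = 1 − 3·(-5) = 16  (check: 513·(-3) + 97·16 = 13)
  q = 2: r = 2, s = 1 − 2·(-3) = 7, t = -5 − 2·16 = -37  (check: 513·7 + 97·(-37) = 2)
  q = 6: r = 1, s = -3 − 6·7 = -45, t = 16 − 6·(-37) = 238  (check: 513·(-45) + 97·238 = 1)
The row with r = 1 (the gcd) gives the Bezout coefficients s = -45, t = 238.
Result: 513 · (-45) + 97 · (238) = 1.

gcd(513, 97) = 1; s = -45, t = 238 (check: 513·(-45) + 97·238 = 1).


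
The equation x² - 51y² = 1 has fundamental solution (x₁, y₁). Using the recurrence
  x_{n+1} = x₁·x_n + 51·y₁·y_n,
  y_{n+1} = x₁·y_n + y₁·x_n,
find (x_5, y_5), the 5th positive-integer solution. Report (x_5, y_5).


Step 1: Find the fundamental solution (x₁, y₁) of x² - 51y² = 1.
  Expand √51 as a continued fraction. a₀ = ⌊√51⌋ = 7; iterate m_{k+1} = d_k·a_k − m_k, d_{k+1} = (51 − m_{k+1}²)/d_k, a_{k+1} = ⌊(a₀ + m_{k+1})/d_{k+1}⌋ (starting m₀ = 0, d₀ = 1), with convergents p_k = a_k·p_{k-1} + p_{k-2}, q_k = a_k·q_{k-1} + q_{k-2} (p₋₁ = 1, q₋₁ = 0):
  k = 0: a₀ = 7; p₀/q₀ = 7/1; p₀² − 51·q₀² = 49 − 51 = -2.
  k = 1: m = 7, d = 2, a = ⌊(7 + 7)/2⌋ = 7; p/q = (7·7 + 1)/(7·1 + 0) = 50/7; p² − 51·q² = 2500 − 2499 = 1.
  The first convergent with p² − 51·q² = 1 gives the fundamental solution (x₁, y₁) = (50, 7).
Step 2: Apply the recurrence (x_{n+1}, y_{n+1}) = (x₁x_n + 51y₁y_n, x₁y_n + y₁x_n) repeatedly.
  From (x_1, y_1) = (50, 7): x_2 = 50·50 + 51·7·7 = 4999; y_2 = 50·7 + 7·50 = 700.
  From (x_2, y_2) = (4999, 700): x_3 = 50·4999 + 51·7·700 = 499850; y_3 = 50·700 + 7·4999 = 69993.
  From (x_3, y_3) = (499850, 69993): x_4 = 50·499850 + 51·7·69993 = 49980001; y_4 = 50·69993 + 7·499850 = 6998600.
  From (x_4, y_4) = (49980001, 6998600): x_5 = 50·49980001 + 51·7·6998600 = 4997500250; y_5 = 50·6998600 + 7·49980001 = 699790007.
Step 3: Verify x_5² - 51·y_5² = 24975008748750062500 - 24975008748750062499 = 1 (should be 1). ✓

(x_1, y_1) = (50, 7); (x_5, y_5) = (4997500250, 699790007).


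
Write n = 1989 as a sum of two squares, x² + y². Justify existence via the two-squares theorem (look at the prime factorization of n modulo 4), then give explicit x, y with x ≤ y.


Step 1: Factor n = 1989 = 3^2 · 13 · 17.
Step 2: Check the mod-4 condition on each prime factor: 3 ≡ 3 (mod 4), exponent 2 (must be even); 13 ≡ 1 (mod 4), exponent 1; 17 ≡ 1 (mod 4), exponent 1.
All primes ≡ 3 (mod 4) appear to even exponent (or don't appear), so by the two-squares theorem n IS expressible as a sum of two squares.
Step 3: Build a representation. Group n = k² · m with k = 3 and m = 13 · 17 = 221 (a product of primes ≡ 1 (mod 4)); a representation of m scales to one of n via (k·x)² + (k·y)² = k²(x² + y²). Each prime p ≡ 1 (mod 4) is itself a sum of two squares; find a² by testing p − a² for a perfect square:
  13: 13 − 1² = 12, 13 − 2² = 9 = 3² ⇒ 13 = 2² + 3².
  17: 17 − 1² = 16 = 4² ⇒ 17 = 1² + 4².
  Combine using the Brahmagupta–Fibonacci identity (a² + b²)(c² + d²) = (ac − bd)² + (ad + bc)² = (ac + bd)² + (ad − bc)²:
  13 · 17 = 221: from (2² + 3²)(1² + 4²), take (2·1 − 3·4, 2·4 + 3·1) = (2 − 12, 8 + 3) = (-10, 11); dropping signs (only squares matter) gives (10, 11); check 10² + 11² = 100 + 121 = 221 ✓.
  Scale by k = 3: (3·10, 3·11) = (30, 33).
Step 4: Order so x ≤ y and verify: 30² + 33² = 900 + 1089 = 1989 = n. ✓

n = 1989 = 30² + 33² (one valid representation with x ≤ y).


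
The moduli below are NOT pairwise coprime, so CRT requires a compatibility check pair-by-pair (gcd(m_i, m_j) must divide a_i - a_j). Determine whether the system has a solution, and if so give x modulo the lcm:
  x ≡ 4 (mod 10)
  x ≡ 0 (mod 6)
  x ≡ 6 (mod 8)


Moduli 10, 6, 8 are not pairwise coprime, so CRT works modulo lcm(m_i) when all pairwise compatibility conditions hold.
Pairwise compatibility: gcd(m_i, m_j) must divide a_i - a_j for every pair.
Merge one congruence at a time:
  Start: x ≡ 4 (mod 10).
  Combine with x ≡ 0 (mod 6): gcd(10, 6) = 2; 0 - 4 = -4, which IS divisible by 2, so compatible.
    Write x = 4 + 10·t and substitute into x ≡ 0 (mod 6): 10·t ≡ 0 − 4 = -4 (mod 6).
    Divide the congruence (and modulus) by g = 2: 5·t ≡ -2 (mod 3).
    Reduce coefficients mod 3: 2·t ≡ 1 (mod 3).
    The inverse of 2 mod 3 is 2 (since 2·2 = 4 = 1·3 + 1), so t ≡ 2·1 = 2 ≡ 2 (mod 3).
    Then x = 4 + 10·2 = 24, valid modulo lcm(10, 6) = 30: x ≡ 24 (mod 30).
  Combine with x ≡ 6 (mod 8): gcd(30, 8) = 2; 6 - 24 = -18, which IS divisible by 2, so compatible.
    Write x = 24 + 30·t and substitute into x ≡ 6 (mod 8): 30·t ≡ 6 − 24 = -18 (mod 8).
    Divide the congruence (and modulus) by g = 2: 15·t ≡ -9 (mod 4).
    Reduce coefficients mod 4: 3·t ≡ 3 (mod 4).
    The inverse of 3 mod 4 is 3 (since 3·3 = 9 = 2·4 + 1), so t ≡ 3·3 = 9 ≡ 1 (mod 4).
    Then x = 24 + 30·1 = 54, valid modulo lcm(30, 8) = 120: x ≡ 54 (mod 120).
Verify: 54 mod 10 = 4, 54 mod 6 = 0, 54 mod 8 = 6.

x ≡ 54 (mod 120).


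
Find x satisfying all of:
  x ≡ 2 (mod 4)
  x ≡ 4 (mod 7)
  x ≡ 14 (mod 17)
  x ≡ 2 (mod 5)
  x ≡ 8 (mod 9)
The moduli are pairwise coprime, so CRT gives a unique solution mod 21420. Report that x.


Product of moduli M = 4 · 7 · 17 · 5 · 9 = 21420.
Merge one congruence at a time:
  Start: x ≡ 2 (mod 4).
  Combine with x ≡ 4 (mod 7); new modulus lcm = 28.
    Write x = 2 + 4·t and substitute into x ≡ 4 (mod 7): 4·t ≡ 4 − 2 = 2 (mod 7).
    The inverse of 4 mod 7 is 2 (since 4·2 = 8 = 1·7 + 1), so t ≡ 2·2 = 4 ≡ 4 (mod 7).
    Then x = 2 + 4·4 = 18, valid modulo lcm(4, 7) = 28: x ≡ 18 (mod 28).
  Combine with x ≡ 14 (mod 17); new modulus lcm = 476.
    Write x = 18 + 28·t and substitute into x ≡ 14 (mod 17): 28·t ≡ 14 − 18 = -4 (mod 17).
    Reduce coefficients mod 17: 11·t ≡ 13 (mod 17).
    The inverse of 11 mod 17 is 14 (since 11·14 = 154 = 9·17 + 1), so t ≡ 14·13 = 182 ≡ 12 (mod 17).
    Then x = 18 + 28·12 = 354, valid modulo lcm(28, 17) = 476: x ≡ 354 (mod 476).
  Combine with x ≡ 2 (mod 5); new modulus lcm = 2380.
    Write x = 354 + 476·t and substitute into x ≡ 2 (mod 5): 476·t ≡ 2 − 354 = -352 (mod 5).
    Reduce coefficients mod 5: 1·t ≡ 3 (mod 5).
    So t ≡ 3 (mod 5).
    Then x = 354 + 476·3 = 1782, valid modulo lcm(476, 5) = 2380: x ≡ 1782 (mod 2380).
  Combine with x ≡ 8 (mod 9); new modulus lcm = 21420.
    Write x = 1782 + 2380·t and substitute into x ≡ 8 (mod 9): 2380·t ≡ 8 − 1782 = -1774 (mod 9).
    Reduce coefficients mod 9: 4·t ≡ 8 (mod 9).
    The inverse of 4 mod 9 is 7 (since 4·7 = 28 = 3·9 + 1), so t ≡ 7·8 = 56 ≡ 2 (mod 9).
    Then x = 1782 + 2380·2 = 6542, valid modulo lcm(2380, 9) = 21420: x ≡ 6542 (mod 21420).
Verify against each original: 6542 mod 4 = 2, 6542 mod 7 = 4, 6542 mod 17 = 14, 6542 mod 5 = 2, 6542 mod 9 = 8.

x ≡ 6542 (mod 21420).


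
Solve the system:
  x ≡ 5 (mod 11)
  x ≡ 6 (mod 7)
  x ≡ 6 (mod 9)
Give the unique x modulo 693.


Moduli 11, 7, 9 are pairwise coprime; by CRT there is a unique solution modulo M = 11 · 7 · 9 = 693.
Solve pairwise, accumulating the modulus:
  Start with x ≡ 5 (mod 11).
  Combine with x ≡ 6 (mod 7): since gcd(11, 7) = 1, we get a unique residue mod 77.
    Write x = 5 + 11·t and substitute into x ≡ 6 (mod 7): 11·t ≡ 6 − 5 = 1 (mod 7).
    Reduce coefficients mod 7: 4·t ≡ 1 (mod 7).
    The inverse of 4 mod 7 is 2 (since 4·2 = 8 = 1·7 + 1), so t ≡ 2·1 = 2 ≡ 2 (mod 7).
    Then x = 5 + 11·2 = 27, valid modulo lcm(11, 7) = 77: x ≡ 27 (mod 77).
  Combine with x ≡ 6 (mod 9): since gcd(77, 9) = 1, we get a unique residue mod 693.
    Write x = 27 + 77·t and substitute into x ≡ 6 (mod 9): 77·t ≡ 6 − 27 = -21 (mod 9).
    Reduce coefficients mod 9: 5·t ≡ 6 (mod 9).
    The inverse of 5 mod 9 is 2 (since 5·2 = 10 = 1·9 + 1), so t ≡ 2·6 = 12 ≡ 3 (mod 9).
    Then x = 27 + 77·3 = 258, valid modulo lcm(77, 9) = 693: x ≡ 258 (mod 693).
Verify: 258 mod 11 = 5 ✓, 258 mod 7 = 6 ✓, 258 mod 9 = 6 ✓.

x ≡ 258 (mod 693).


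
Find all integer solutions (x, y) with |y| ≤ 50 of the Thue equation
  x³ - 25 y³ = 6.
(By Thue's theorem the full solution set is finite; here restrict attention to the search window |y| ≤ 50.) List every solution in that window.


The equation is x³ - 25y³ = 6. For fixed y, x³ = 25·y³ + 6, so a solution requires the RHS to be a perfect cube.
Strategy: iterate y from -50 to 50, compute RHS = 25·y³ + 6, and check whether it is a (positive or negative) perfect cube.
Check small values of y:
  y = 0: RHS = 6 is not a perfect cube.
  y = 1: RHS = 31 is not a perfect cube.
  y = -1: RHS = -19 is not a perfect cube.
  y = 2: RHS = 206 is not a perfect cube.
  y = -2: RHS = -194 is not a perfect cube.
  y = 3: RHS = 681 is not a perfect cube.
  y = -3: RHS = -669 is not a perfect cube.
Continuing the search up to |y| = 50 finds no solutions either.
No (x, y) in the scanned range satisfies the equation.

No integer solutions with |y| ≤ 50.


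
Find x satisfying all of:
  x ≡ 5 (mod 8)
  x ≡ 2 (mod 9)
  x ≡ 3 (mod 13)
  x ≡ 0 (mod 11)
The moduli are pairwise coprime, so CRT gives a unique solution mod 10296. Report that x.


Product of moduli M = 8 · 9 · 13 · 11 = 10296.
Merge one congruence at a time:
  Start: x ≡ 5 (mod 8).
  Combine with x ≡ 2 (mod 9); new modulus lcm = 72.
    Write x = 5 + 8·t and substitute into x ≡ 2 (mod 9): 8·t ≡ 2 − 5 = -3 (mod 9).
    Reduce coefficients mod 9: 8·t ≡ 6 (mod 9).
    The inverse of 8 mod 9 is 8 (since 8·8 = 64 = 7·9 + 1), so t ≡ 8·6 = 48 ≡ 3 (mod 9).
    Then x = 5 + 8·3 = 29, valid modulo lcm(8, 9) = 72: x ≡ 29 (mod 72).
  Combine with x ≡ 3 (mod 13); new modulus lcm = 936.
    Write x = 29 + 72·t and substitute into x ≡ 3 (mod 13): 72·t ≡ 3 − 29 = -26 (mod 13).
    Reduce coefficients mod 13: 7·t ≡ 0 (mod 13).
    The inverse of 7 mod 13 is 2 (since 7·2 = 14 = 1·13 + 1), so t ≡ 2·0 = 0 ≡ 0 (mod 13).
    Then x = 29 + 72·0 = 29, valid modulo lcm(72, 13) = 936: x ≡ 29 (mod 936).
  Combine with x ≡ 0 (mod 11); new modulus lcm = 10296.
    Write x = 29 + 936·t and substitute into x ≡ 0 (mod 11): 936·t ≡ 0 − 29 = -29 (mod 11).
    Reduce coefficients mod 11: 1·t ≡ 4 (mod 11).
    So t ≡ 4 (mod 11).
    Then x = 29 + 936·4 = 3773, valid modulo lcm(936, 11) = 10296: x ≡ 3773 (mod 10296).
Verify against each original: 3773 mod 8 = 5, 3773 mod 9 = 2, 3773 mod 13 = 3, 3773 mod 11 = 0.

x ≡ 3773 (mod 10296).


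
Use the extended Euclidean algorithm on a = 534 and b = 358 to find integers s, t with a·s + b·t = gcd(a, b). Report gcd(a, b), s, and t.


Euclidean algorithm on (534, 358) — divide until remainder is 0:
  534 = 1 · 358 + 176
  358 = 2 · 176 + 6
  176 = 29 · 6 + 2
  6 = 3 · 2 + 0
gcd(534, 358) = 2.
Track Bezout coefficients alongside the remainders: start with r₀ = 534 = a·1 + b·0 (s = 1, t = 0) and r₁ = 358 = a·0 + b·1 (s = 0, t = 1); each new remainder r_{k+1} = r_{k-1} − q_k·r_k inherits s_{k+1} = s_{k-1} − q_k·s_k, t_{k+1} = t_{k-1} − q_k·t_k, so r_k = a·s_k + b·t_k at every step:
  q = 1: r = 176, s = 1 − 1·0 = 1, t = 0 − 1·1 = -1  (check: 534·1 + 358·(-1) = 176)
  q = 2: r = 6, s = 0 − 2·1 = -2, t = 1 − 2·(-1) = 3  (check: 534·(-2) + 358·3 = 6)
  q = 29: r = 2, s = 1 − 29·(-2) = 59, t = -1 − 29·3 = -88  (check: 534·59 + 358·(-88) = 2)
The row with r = 2 (the gcd) gives the Bezout coefficients s = 59, t = -88.
Result: 534 · (59) + 358 · (-88) = 2.

gcd(534, 358) = 2; s = 59, t = -88 (check: 534·59 + 358·(-88) = 2).


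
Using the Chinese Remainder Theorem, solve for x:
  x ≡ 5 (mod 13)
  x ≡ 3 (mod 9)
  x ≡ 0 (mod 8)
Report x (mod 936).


Moduli 13, 9, 8 are pairwise coprime; by CRT there is a unique solution modulo M = 13 · 9 · 8 = 936.
Solve pairwise, accumulating the modulus:
  Start with x ≡ 5 (mod 13).
  Combine with x ≡ 3 (mod 9): since gcd(13, 9) = 1, we get a unique residue mod 117.
    Write x = 5 + 13·t and substitute into x ≡ 3 (mod 9): 13·t ≡ 3 − 5 = -2 (mod 9).
    Reduce coefficients mod 9: 4·t ≡ 7 (mod 9).
    The inverse of 4 mod 9 is 7 (since 4·7 = 28 = 3·9 + 1), so t ≡ 7·7 = 49 ≡ 4 (mod 9).
    Then x = 5 + 13·4 = 57, valid modulo lcm(13, 9) = 117: x ≡ 57 (mod 117).
  Combine with x ≡ 0 (mod 8): since gcd(117, 8) = 1, we get a unique residue mod 936.
    Write x = 57 + 117·t and substitute into x ≡ 0 (mod 8): 117·t ≡ 0 − 57 = -57 (mod 8).
    Reduce coefficients mod 8: 5·t ≡ 7 (mod 8).
    The inverse of 5 mod 8 is 5 (since 5·5 = 25 = 3·8 + 1), so t ≡ 5·7 = 35 ≡ 3 (mod 8).
    Then x = 57 + 117·3 = 408, valid modulo lcm(117, 8) = 936: x ≡ 408 (mod 936).
Verify: 408 mod 13 = 5 ✓, 408 mod 9 = 3 ✓, 408 mod 8 = 0 ✓.

x ≡ 408 (mod 936).


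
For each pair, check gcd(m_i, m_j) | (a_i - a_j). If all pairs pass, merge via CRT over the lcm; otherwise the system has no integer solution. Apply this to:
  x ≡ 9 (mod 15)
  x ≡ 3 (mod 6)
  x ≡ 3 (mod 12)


Moduli 15, 6, 12 are not pairwise coprime, so CRT works modulo lcm(m_i) when all pairwise compatibility conditions hold.
Pairwise compatibility: gcd(m_i, m_j) must divide a_i - a_j for every pair.
Merge one congruence at a time:
  Start: x ≡ 9 (mod 15).
  Combine with x ≡ 3 (mod 6): gcd(15, 6) = 3; 3 - 9 = -6, which IS divisible by 3, so compatible.
    Write x = 9 + 15·t and substitute into x ≡ 3 (mod 6): 15·t ≡ 3 − 9 = -6 (mod 6).
    Divide the congruence (and modulus) by g = 3: 5·t ≡ -2 (mod 2).
    Reduce coefficients mod 2: 1·t ≡ 0 (mod 2).
    So t ≡ 0 (mod 2).
    Then x = 9 + 15·0 = 9, valid modulo lcm(15, 6) = 30: x ≡ 9 (mod 30).
  Combine with x ≡ 3 (mod 12): gcd(30, 12) = 6; 3 - 9 = -6, which IS divisible by 6, so compatible.
    Write x = 9 + 30·t and substitute into x ≡ 3 (mod 12): 30·t ≡ 3 − 9 = -6 (mod 12).
    Divide the congruence (and modulus) by g = 6: 5·t ≡ -1 (mod 2).
    Reduce coefficients mod 2: 1·t ≡ 1 (mod 2).
    So t ≡ 1 (mod 2).
    Then x = 9 + 30·1 = 39, valid modulo lcm(30, 12) = 60: x ≡ 39 (mod 60).
Verify: 39 mod 15 = 9, 39 mod 6 = 3, 39 mod 12 = 3.

x ≡ 39 (mod 60).


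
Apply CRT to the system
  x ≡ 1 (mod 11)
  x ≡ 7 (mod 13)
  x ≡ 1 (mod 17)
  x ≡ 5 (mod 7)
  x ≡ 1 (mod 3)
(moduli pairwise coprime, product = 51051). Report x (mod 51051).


Product of moduli M = 11 · 13 · 17 · 7 · 3 = 51051.
Merge one congruence at a time:
  Start: x ≡ 1 (mod 11).
  Combine with x ≡ 7 (mod 13); new modulus lcm = 143.
    Write x = 1 + 11·t and substitute into x ≡ 7 (mod 13): 11·t ≡ 7 − 1 = 6 (mod 13).
    The inverse of 11 mod 13 is 6 (since 11·6 = 66 = 5·13 + 1), so t ≡ 6·6 = 36 ≡ 10 (mod 13).
    Then x = 1 + 11·10 = 111, valid modulo lcm(11, 13) = 143: x ≡ 111 (mod 143).
  Combine with x ≡ 1 (mod 17); new modulus lcm = 2431.
    Write x = 111 + 143·t and substitute into x ≡ 1 (mod 17): 143·t ≡ 1 − 111 = -110 (mod 17).
    Reduce coefficients mod 17: 7·t ≡ 9 (mod 17).
    The inverse of 7 mod 17 is 5 (since 7·5 = 35 = 2·17 + 1), so t ≡ 5·9 = 45 ≡ 11 (mod 17).
    Then x = 111 + 143·11 = 1684, valid modulo lcm(143, 17) = 2431: x ≡ 1684 (mod 2431).
  Combine with x ≡ 5 (mod 7); new modulus lcm = 17017.
    Write x = 1684 + 2431·t and substitute into x ≡ 5 (mod 7): 2431·t ≡ 5 − 1684 = -1679 (mod 7).
    Reduce coefficients mod 7: 2·t ≡ 1 (mod 7).
    The inverse of 2 mod 7 is 4 (since 2·4 = 8 = 1·7 + 1), so t ≡ 4·1 = 4 ≡ 4 (mod 7).
    Then x = 1684 + 2431·4 = 11408, valid modulo lcm(2431, 7) = 17017: x ≡ 11408 (mod 17017).
  Combine with x ≡ 1 (mod 3); new modulus lcm = 51051.
    Write x = 11408 + 17017·t and substitute into x ≡ 1 (mod 3): 17017·t ≡ 1 − 11408 = -11407 (mod 3).
    Reduce coefficients mod 3: 1·t ≡ 2 (mod 3).
    So t ≡ 2 (mod 3).
    Then x = 11408 + 17017·2 = 45442, valid modulo lcm(17017, 3) = 51051: x ≡ 45442 (mod 51051).
Verify against each original: 45442 mod 11 = 1, 45442 mod 13 = 7, 45442 mod 17 = 1, 45442 mod 7 = 5, 45442 mod 3 = 1.

x ≡ 45442 (mod 51051).


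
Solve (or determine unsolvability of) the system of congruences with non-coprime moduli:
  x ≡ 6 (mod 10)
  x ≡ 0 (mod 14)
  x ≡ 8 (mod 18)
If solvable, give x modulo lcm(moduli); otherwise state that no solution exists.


Moduli 10, 14, 18 are not pairwise coprime, so CRT works modulo lcm(m_i) when all pairwise compatibility conditions hold.
Pairwise compatibility: gcd(m_i, m_j) must divide a_i - a_j for every pair.
Merge one congruence at a time:
  Start: x ≡ 6 (mod 10).
  Combine with x ≡ 0 (mod 14): gcd(10, 14) = 2; 0 - 6 = -6, which IS divisible by 2, so compatible.
    Write x = 6 + 10·t and substitute into x ≡ 0 (mod 14): 10·t ≡ 0 − 6 = -6 (mod 14).
    Divide the congruence (and modulus) by g = 2: 5·t ≡ -3 (mod 7).
    Reduce coefficients mod 7: 5·t ≡ 4 (mod 7).
    The inverse of 5 mod 7 is 3 (since 5·3 = 15 = 2·7 + 1), so t ≡ 3·4 = 12 ≡ 5 (mod 7).
    Then x = 6 + 10·5 = 56, valid modulo lcm(10, 14) = 70: x ≡ 56 (mod 70).
  Combine with x ≡ 8 (mod 18): gcd(70, 18) = 2; 8 - 56 = -48, which IS divisible by 2, so compatible.
    Write x = 56 + 70·t and substitute into x ≡ 8 (mod 18): 70·t ≡ 8 − 56 = -48 (mod 18).
    Divide the congruence (and modulus) by g = 2: 35·t ≡ -24 (mod 9).
    Reduce coefficients mod 9: 8·t ≡ 3 (mod 9).
    The inverse of 8 mod 9 is 8 (since 8·8 = 64 = 7·9 + 1), so t ≡ 8·3 = 24 ≡ 6 (mod 9).
    Then x = 56 + 70·6 = 476, valid modulo lcm(70, 18) = 630: x ≡ 476 (mod 630).
Verify: 476 mod 10 = 6, 476 mod 14 = 0, 476 mod 18 = 8.

x ≡ 476 (mod 630).


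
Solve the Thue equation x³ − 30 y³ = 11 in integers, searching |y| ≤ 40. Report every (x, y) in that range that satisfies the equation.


The equation is x³ - 30y³ = 11. For fixed y, x³ = 30·y³ + 11, so a solution requires the RHS to be a perfect cube.
Strategy: iterate y from -40 to 40, compute RHS = 30·y³ + 11, and check whether it is a (positive or negative) perfect cube.
Check small values of y:
  y = 0: RHS = 11 is not a perfect cube.
  y = 1: RHS = 41 is not a perfect cube.
  y = -1: RHS = -19 is not a perfect cube.
  y = 2: RHS = 251 is not a perfect cube.
  y = -2: RHS = -229 is not a perfect cube.
  y = 3: RHS = 821 is not a perfect cube.
  y = -3: RHS = -799 is not a perfect cube.
Continuing the search up to |y| = 40 finds no solutions either.
No (x, y) in the scanned range satisfies the equation.

No integer solutions with |y| ≤ 40.


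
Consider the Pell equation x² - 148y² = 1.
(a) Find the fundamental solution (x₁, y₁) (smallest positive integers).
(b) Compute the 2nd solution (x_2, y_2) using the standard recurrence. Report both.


Step 1: Find the fundamental solution (x₁, y₁) of x² - 148y² = 1.
  Expand √148 as a continued fraction. a₀ = ⌊√148⌋ = 12; iterate m_{k+1} = d_k·a_k − m_k, d_{k+1} = (148 − m_{k+1}²)/d_k, a_{k+1} = ⌊(a₀ + m_{k+1})/d_{k+1}⌋ (starting m₀ = 0, d₀ = 1), with convergents p_k = a_k·p_{k-1} + p_{k-2}, q_k = a_k·q_{k-1} + q_{k-2} (p₋₁ = 1, q₋₁ = 0):
  k = 0: a₀ = 12; p₀/q₀ = 12/1; p₀² − 148·q₀² = 144 − 148 = -4.
  k = 1: m = 12, d = 4, a = ⌊(12 + 12)/4⌋ = 6; p/q = (6·12 + 1)/(6·1 + 0) = 73/6; p² − 148·q² = 5329 − 5328 = 1.
  The first convergent with p² − 148·q² = 1 gives the fundamental solution (x₁, y₁) = (73, 6).
Step 2: Apply the recurrence (x_{n+1}, y_{n+1}) = (x₁x_n + 148y₁y_n, x₁y_n + y₁x_n) repeatedly.
  From (x_1, y_1) = (73, 6): x_2 = 73·73 + 148·6·6 = 10657; y_2 = 73·6 + 6·73 = 876.
Step 3: Verify x_2² - 148·y_2² = 113571649 - 113571648 = 1 (should be 1). ✓

(x_1, y_1) = (73, 6); (x_2, y_2) = (10657, 876).


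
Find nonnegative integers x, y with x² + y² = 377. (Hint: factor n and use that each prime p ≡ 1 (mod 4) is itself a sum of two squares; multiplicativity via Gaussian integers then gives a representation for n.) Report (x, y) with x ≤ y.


Step 1: Factor n = 377 = 13 · 29.
Step 2: Check the mod-4 condition on each prime factor: 13 ≡ 1 (mod 4), exponent 1; 29 ≡ 1 (mod 4), exponent 1.
All primes ≡ 3 (mod 4) appear to even exponent (or don't appear), so by the two-squares theorem n IS expressible as a sum of two squares.
Step 3: Build a representation. Here n = 13 · 29 is a product of primes ≡ 1 (mod 4). Each prime p ≡ 1 (mod 4) is itself a sum of two squares; find a² by testing p − a² for a perfect square:
  13: 13 − 1² = 12, 13 − 2² = 9 = 3² ⇒ 13 = 2² + 3².
  29: 29 − 1² = 28, 29 − 2² = 25 = 5² ⇒ 29 = 2² + 5².
  Combine using the Brahmagupta–Fibonacci identity (a² + b²)(c² + d²) = (ac − bd)² + (ad + bc)² = (ac + bd)² + (ad − bc)²:
  13 · 29 = 377: from (2² + 3²)(2² + 5²), take (2·2 − 3·5, 2·5 + 3·2) = (4 − 15, 10 + 6) = (-11, 16); dropping signs (only squares matter) gives (11, 16); check 11² + 16² = 121 + 256 = 377 ✓.
Step 4: Order so x ≤ y and verify: 11² + 16² = 121 + 256 = 377 = n. ✓

n = 377 = 11² + 16² (one valid representation with x ≤ y).


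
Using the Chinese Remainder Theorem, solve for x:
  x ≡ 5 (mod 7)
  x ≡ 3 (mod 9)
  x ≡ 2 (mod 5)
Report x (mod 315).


Moduli 7, 9, 5 are pairwise coprime; by CRT there is a unique solution modulo M = 7 · 9 · 5 = 315.
Solve pairwise, accumulating the modulus:
  Start with x ≡ 5 (mod 7).
  Combine with x ≡ 3 (mod 9): since gcd(7, 9) = 1, we get a unique residue mod 63.
    Write x = 5 + 7·t and substitute into x ≡ 3 (mod 9): 7·t ≡ 3 − 5 = -2 (mod 9).
    Reduce coefficients mod 9: 7·t ≡ 7 (mod 9).
    The inverse of 7 mod 9 is 4 (since 7·4 = 28 = 3·9 + 1), so t ≡ 4·7 = 28 ≡ 1 (mod 9).
    Then x = 5 + 7·1 = 12, valid modulo lcm(7, 9) = 63: x ≡ 12 (mod 63).
  Combine with x ≡ 2 (mod 5): since gcd(63, 5) = 1, we get a unique residue mod 315.
    Write x = 12 + 63·t and substitute into x ≡ 2 (mod 5): 63·t ≡ 2 − 12 = -10 (mod 5).
    Reduce coefficients mod 5: 3·t ≡ 0 (mod 5).
    The inverse of 3 mod 5 is 2 (since 3·2 = 6 = 1·5 + 1), so t ≡ 2·0 = 0 ≡ 0 (mod 5).
    Then x = 12 + 63·0 = 12, valid modulo lcm(63, 5) = 315: x ≡ 12 (mod 315).
Verify: 12 mod 7 = 5 ✓, 12 mod 9 = 3 ✓, 12 mod 5 = 2 ✓.

x ≡ 12 (mod 315).


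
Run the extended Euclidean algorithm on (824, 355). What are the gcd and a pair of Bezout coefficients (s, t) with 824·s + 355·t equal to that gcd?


Euclidean algorithm on (824, 355) — divide until remainder is 0:
  824 = 2 · 355 + 114
  355 = 3 · 114 + 13
  114 = 8 · 13 + 10
  13 = 1 · 10 + 3
  10 = 3 · 3 + 1
  3 = 3 · 1 + 0
gcd(824, 355) = 1.
Track Bezout coefficients alongside the remainders: start with r₀ = 824 = a·1 + b·0 (s = 1, t = 0) and r₁ = 355 = a·0 + b·1 (s = 0, t = 1); each new remainder r_{k+1} = r_{k-1} − q_k·r_k inherits s_{k+1} = s_{k-1} − q_k·s_k, t_{k+1} = t_{k-1} − q_k·t_k, so r_k = a·s_k + b·t_k at every step:
  q = 2: r = 114, s = 1 − 2·0 = 1, t = 0 − 2·1 = -2  (check: 824·1 + 355·(-2) = 114)
  q = 3: r = 13, s = 0 − 3·1 = -3, t = 1 − 3·(-2) = 7  (check: 824·(-3) + 355·7 = 13)
  q = 8: r = 10, s = 1 − 8·(-3) = 25, t = -2 − 8·7 = -58  (check: 824·25 + 355·(-58) = 10)
  q = 1: r = 3, s = -3 − 1·25 = -28, t = 7 − 1·(-58) = 65  (check: 824·(-28) + 355·65 = 3)
  q = 3: r = 1, s = 25 − 3·(-28) = 109, t = -58 − 3·65 = -253  (check: 824·109 + 355·(-253) = 1)
The row with r = 1 (the gcd) gives the Bezout coefficients s = 109, t = -253.
Result: 824 · (109) + 355 · (-253) = 1.

gcd(824, 355) = 1; s = 109, t = -253 (check: 824·109 + 355·(-253) = 1).
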